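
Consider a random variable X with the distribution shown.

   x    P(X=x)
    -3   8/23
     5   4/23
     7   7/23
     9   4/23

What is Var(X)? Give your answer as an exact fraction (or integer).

E[X] = (8/23)·(-3) + (4/23)·5 + (7/23)·7 + (4/23)·9 = 81/23
E[X²] = (8/23)·9 + (4/23)·25 + (7/23)·49 + (4/23)·81 = 839/23
Var(X) = 839/23 − (81/23)² = 12736/529

12736/529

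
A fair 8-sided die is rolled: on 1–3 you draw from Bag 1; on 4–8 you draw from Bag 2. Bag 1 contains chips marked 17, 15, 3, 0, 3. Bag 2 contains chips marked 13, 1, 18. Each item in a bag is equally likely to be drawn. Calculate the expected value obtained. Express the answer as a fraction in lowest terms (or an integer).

E[X | Bag 1] = (17 + 15 + 3 + 0 + 3)/5 = 38/5
E[X | Bag 2] = (13 + 1 + 18)/3 = 32/3
E[X] = (3/8)·38/5 + (5/8)·32/3 = 571/60

571/60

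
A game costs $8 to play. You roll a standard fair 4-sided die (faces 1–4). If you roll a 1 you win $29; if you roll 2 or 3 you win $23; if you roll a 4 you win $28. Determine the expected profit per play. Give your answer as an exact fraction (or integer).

71/4 dollars

E[payout] = (1/2)·23 + (1/4)·28 + (1/4)·29 = 103/4
Expected profit = 103/4 − 8 = 71/4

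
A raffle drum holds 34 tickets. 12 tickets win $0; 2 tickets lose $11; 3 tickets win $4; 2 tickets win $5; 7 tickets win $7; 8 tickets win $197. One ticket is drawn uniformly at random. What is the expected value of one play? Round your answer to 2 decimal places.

E[payout] = (12/34)·0 + (2/34)·(-11) + (3/34)·4 + (2/34)·5 + (7/34)·7 + (8/34)·197 = 1625/34
≈ $47.79

$47.79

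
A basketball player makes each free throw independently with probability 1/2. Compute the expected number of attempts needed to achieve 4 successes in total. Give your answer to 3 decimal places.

8.000

By linearity (sum of 4 independent geometric waits), E[trials] = 4/p = 4/(1/2) = 8.
≈ 8.000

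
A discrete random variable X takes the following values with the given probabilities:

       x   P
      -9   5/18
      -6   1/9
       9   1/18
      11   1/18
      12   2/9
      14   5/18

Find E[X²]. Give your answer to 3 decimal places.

E[X²] = (5/18)·81 + (1/9)·36 + (1/18)·81 + (1/18)·121 + (2/9)·144 + (5/18)·196
     = 745/6 ≈ 124.167

124.167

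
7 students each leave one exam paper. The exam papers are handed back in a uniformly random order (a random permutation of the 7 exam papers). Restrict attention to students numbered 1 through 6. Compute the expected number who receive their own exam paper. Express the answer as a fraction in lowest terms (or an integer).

Let Xᵢ = 1 if person i gets their own exam paper. For each i, P(Xᵢ=1) = 1/7.
By linearity of expectation, E[X₁+…+X_6] = 6·(1/7) = 6/7.

6/7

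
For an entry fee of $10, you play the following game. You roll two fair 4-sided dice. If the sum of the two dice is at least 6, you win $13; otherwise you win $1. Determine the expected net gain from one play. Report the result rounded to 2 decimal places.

-$4.50

E[payout] = (5/8)·1 + (3/8)·13 = 11/2
Expected profit = 11/2 − 10 = -9/2 ≈ -$4.50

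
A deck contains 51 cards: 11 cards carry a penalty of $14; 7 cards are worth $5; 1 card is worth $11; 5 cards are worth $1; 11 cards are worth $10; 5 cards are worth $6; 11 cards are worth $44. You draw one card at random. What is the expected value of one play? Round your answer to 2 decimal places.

$10.22

E[payout] = (11/51)·(-14) + (7/51)·5 + (1/51)·11 + (5/51)·1 + (11/51)·10 + (5/51)·6 + (11/51)·44 = 521/51
≈ $10.22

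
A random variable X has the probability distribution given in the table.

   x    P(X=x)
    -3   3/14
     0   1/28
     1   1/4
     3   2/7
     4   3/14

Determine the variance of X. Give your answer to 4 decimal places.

E[X] = (3/14)·(-3) + (1/28)·0 + (1/4)·1 + (2/7)·3 + (3/14)·4 = 37/28
E[X²] = (3/14)·9 + (1/28)·0 + (1/4)·1 + (2/7)·9 + (3/14)·16 = 229/28
Var(X) = 229/28 − (37/28)² = 5043/784 ≈ 6.4324

6.4324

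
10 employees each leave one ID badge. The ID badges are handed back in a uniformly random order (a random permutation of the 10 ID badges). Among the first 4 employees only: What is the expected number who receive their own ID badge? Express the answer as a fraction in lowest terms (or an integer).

Let Xᵢ = 1 if person i gets their own ID badge. For each i, P(Xᵢ=1) = 1/10.
By linearity of expectation, E[X₁+…+X_4] = 4·(1/10) = 2/5.

2/5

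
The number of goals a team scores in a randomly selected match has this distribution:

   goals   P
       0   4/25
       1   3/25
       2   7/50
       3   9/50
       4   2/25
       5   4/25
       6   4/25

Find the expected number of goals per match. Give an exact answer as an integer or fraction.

151/50

E[X] = (4/25)·0 + (3/25)·1 + (7/50)·2 + (9/50)·3 + (2/25)·4 + (4/25)·5 + (4/25)·6
     = 151/50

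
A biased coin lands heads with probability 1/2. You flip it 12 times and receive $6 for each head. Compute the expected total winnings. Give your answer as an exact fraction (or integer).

E[#heads] = 12·1/2 = 6 (linearity over flips).
E[winnings] = 6·6 = 36.

$36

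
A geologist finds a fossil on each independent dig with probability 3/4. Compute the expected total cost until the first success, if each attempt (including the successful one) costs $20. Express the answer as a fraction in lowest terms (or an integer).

E[#attempts] = 1/p = 4/3; E[cost] = 20·4/3 = 80/3.

80/3 dollars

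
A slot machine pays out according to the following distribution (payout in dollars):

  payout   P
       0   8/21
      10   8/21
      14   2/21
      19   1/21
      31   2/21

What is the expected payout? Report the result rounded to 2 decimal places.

$9.00

E[X] = (8/21)·0 + (8/21)·10 + (2/21)·14 + (1/21)·19 + (2/21)·31
     = 9 ≈ 9.00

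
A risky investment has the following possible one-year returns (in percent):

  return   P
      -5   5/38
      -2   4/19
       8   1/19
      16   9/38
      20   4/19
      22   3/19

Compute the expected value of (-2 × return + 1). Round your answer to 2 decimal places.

-20.63

E[-2x+1] = (5/38)·11 + (4/19)·5 + (1/19)·(-15) + (9/38)·(-31) + (4/19)·(-39) + (3/19)·(-43)
     = -392/19 ≈ -20.63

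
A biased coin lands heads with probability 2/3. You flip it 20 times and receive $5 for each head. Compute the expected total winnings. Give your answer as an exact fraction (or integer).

200/3 dollars

E[#heads] = 20·2/3 = 40/3 (linearity over flips).
E[winnings] = 5·40/3 = 200/3.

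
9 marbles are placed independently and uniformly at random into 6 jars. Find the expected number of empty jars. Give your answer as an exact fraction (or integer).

1953125/1679616

Let Xⱼ=1 if jar j is empty. P(Xⱼ=1) = ((6-1)/6)^9 = 1953125/10077696.
By linearity, E[#empty] = 6·1953125/10077696 = 1953125/1679616.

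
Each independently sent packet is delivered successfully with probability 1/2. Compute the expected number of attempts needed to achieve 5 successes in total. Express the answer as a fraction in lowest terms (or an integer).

By linearity (sum of 5 independent geometric waits), E[trials] = 5/p = 5/(1/2) = 10.

10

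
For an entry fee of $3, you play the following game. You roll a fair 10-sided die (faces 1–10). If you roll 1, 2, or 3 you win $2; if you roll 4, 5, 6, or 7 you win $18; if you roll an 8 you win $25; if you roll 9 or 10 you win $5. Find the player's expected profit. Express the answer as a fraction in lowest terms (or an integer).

83/10 dollars

E[payout] = (3/10)·2 + (1/5)·5 + (2/5)·18 + (1/10)·25 = 113/10
Expected profit = 113/10 − 3 = 83/10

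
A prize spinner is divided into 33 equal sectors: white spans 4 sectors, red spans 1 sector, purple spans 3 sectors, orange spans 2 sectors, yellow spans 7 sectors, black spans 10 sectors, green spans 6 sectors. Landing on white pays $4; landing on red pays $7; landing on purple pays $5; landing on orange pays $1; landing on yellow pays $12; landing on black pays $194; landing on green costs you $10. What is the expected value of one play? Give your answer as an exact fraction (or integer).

668/11 dollars

E[payout] = (4/33)·4 + (1/33)·7 + (3/33)·5 + (2/33)·1 + (7/33)·12 + (10/33)·194 + (6/33)·(-10) = 668/11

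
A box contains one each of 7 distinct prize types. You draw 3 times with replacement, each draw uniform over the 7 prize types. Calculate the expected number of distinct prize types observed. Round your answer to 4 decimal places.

2.5918

Let Xⱼ=1 if type j appears at least once. P(Xⱼ=1) = 1 − ((7−1)/7)^3 = 127/343.
E[#distinct] = 7·127/343 = 127/49.
≈ 2.5918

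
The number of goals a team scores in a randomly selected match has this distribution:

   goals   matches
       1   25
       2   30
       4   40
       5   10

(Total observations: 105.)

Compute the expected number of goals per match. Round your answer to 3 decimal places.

Total = 105, so P(goals=1) = 25/105, etc.
E[X] = (5/21)·1 + (2/7)·2 + (8/21)·4 + (2/21)·5
     = 59/21 ≈ 2.810

2.810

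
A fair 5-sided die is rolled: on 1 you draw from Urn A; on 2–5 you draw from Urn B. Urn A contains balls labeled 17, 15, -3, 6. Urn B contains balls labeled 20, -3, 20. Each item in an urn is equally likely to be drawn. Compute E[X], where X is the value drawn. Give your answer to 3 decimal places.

E[X | Urn A] = (17 + 15 − 3 + 6)/4 = 35/4
E[X | Urn B] = (20 − 3 + 20)/3 = 37/3
E[X] = (1/5)·35/4 + (4/5)·37/3 = 697/60 ≈ 11.617

11.617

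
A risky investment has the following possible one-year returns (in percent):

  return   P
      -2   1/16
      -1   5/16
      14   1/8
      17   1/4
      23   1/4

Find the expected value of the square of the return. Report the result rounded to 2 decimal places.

E[X²] = (1/16)·4 + (5/16)·1 + (1/8)·196 + (1/4)·289 + (1/4)·529
     = 3673/16 ≈ 229.56

229.56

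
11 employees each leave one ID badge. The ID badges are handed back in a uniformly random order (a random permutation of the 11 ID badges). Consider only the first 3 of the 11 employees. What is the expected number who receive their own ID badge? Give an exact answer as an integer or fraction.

3/11

Let Xᵢ = 1 if person i gets their own ID badge. For each i, P(Xᵢ=1) = 1/11.
By linearity of expectation, E[X₁+…+X_3] = 3·(1/11) = 3/11.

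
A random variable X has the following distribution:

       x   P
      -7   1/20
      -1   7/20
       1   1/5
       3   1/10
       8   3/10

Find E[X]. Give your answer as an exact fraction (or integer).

E[X] = (1/20)·(-7) + (7/20)·(-1) + (1/5)·1 + (1/10)·3 + (3/10)·8
     = 11/5

11/5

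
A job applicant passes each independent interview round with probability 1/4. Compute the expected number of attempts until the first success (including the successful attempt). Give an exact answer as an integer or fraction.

For a geometric distribution, E[trials] = 1/p = 1/(1/4) = 4.

4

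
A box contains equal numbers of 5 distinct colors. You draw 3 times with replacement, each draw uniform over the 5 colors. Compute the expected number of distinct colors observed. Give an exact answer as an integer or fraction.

61/25

Let Xⱼ=1 if type j appears at least once. P(Xⱼ=1) = 1 − ((5−1)/5)^3 = 61/125.
E[#distinct] = 5·61/125 = 61/25.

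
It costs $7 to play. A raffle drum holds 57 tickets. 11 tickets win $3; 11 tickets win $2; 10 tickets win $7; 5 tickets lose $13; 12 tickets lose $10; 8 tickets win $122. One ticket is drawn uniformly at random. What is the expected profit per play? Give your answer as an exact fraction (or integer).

E[payout] = (11/57)·3 + (11/57)·2 + (10/57)·7 + (5/57)·(-13) + (12/57)·(-10) + (8/57)·122 = 916/57
Expected profit = 916/57 − 7 = 517/57

517/57 dollars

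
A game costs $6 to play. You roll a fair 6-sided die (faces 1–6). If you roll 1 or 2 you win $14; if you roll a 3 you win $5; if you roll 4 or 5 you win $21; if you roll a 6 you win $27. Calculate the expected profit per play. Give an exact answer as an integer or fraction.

$11

E[payout] = (1/6)·5 + (1/3)·14 + (1/3)·21 + (1/6)·27 = 17
Expected profit = 17 − 6 = 11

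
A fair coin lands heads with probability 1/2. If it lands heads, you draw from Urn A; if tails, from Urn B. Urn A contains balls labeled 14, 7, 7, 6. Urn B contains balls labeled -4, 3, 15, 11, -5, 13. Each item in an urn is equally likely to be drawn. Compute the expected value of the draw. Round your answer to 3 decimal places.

7.000

E[X | Urn A] = (14 + 7 + 7 + 6)/4 = 17/2
E[X | Urn B] = (-4 + 3 + 15 + 11 − 5 + 13)/6 = 11/2
E[X] = (1/2)·17/2 + (1/2)·11/2 = 7 ≈ 7.000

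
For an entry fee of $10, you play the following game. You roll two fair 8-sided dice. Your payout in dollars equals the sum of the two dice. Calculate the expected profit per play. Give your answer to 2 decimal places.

Distribution of the sum of the two dice: 2 w.p. 1/64, 3 w.p. 1/32, 4 w.p. 3/64, 5 w.p. 1/16, 6 w.p. 5/64, 7 w.p. 3/32, …
E[payout] = (1/64)·2 + (1/32)·3 + (3/64)·4 + (1/16)·5 + (5/64)·6 + (3/32)·7 + (7/64)·8 + (1/8)·9 + (7/64)·10 + (3/32)·11 + (5/64)·12 + (1/16)·13 + (3/64)·14 + (1/32)·15 + (1/64)·16 = 9
Expected profit = 9 − 10 = -1 ≈ -$1.00

-$1.00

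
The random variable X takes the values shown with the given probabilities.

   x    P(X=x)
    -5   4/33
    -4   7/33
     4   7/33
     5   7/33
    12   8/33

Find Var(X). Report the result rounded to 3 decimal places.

E[X] = (4/33)·(-5) + (7/33)·(-4) + (7/33)·4 + (7/33)·5 + (8/33)·12 = 37/11
E[X²] = (4/33)·25 + (7/33)·16 + (7/33)·16 + (7/33)·25 + (8/33)·144 = 1651/33
Var(X) = 1651/33 − (37/11)² = 14054/363 ≈ 38.716

38.716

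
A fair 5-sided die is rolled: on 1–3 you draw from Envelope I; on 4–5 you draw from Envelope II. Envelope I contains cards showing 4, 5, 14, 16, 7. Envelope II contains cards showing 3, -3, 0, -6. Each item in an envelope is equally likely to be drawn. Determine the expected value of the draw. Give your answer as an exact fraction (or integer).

123/25

E[X | Envelope I] = (4 + 5 + 14 + 16 + 7)/5 = 46/5
E[X | Envelope II] = (3 − 3 + 0 − 6)/4 = -3/2
E[X] = (3/5)·46/5 + (2/5)·(-3/2) = 123/25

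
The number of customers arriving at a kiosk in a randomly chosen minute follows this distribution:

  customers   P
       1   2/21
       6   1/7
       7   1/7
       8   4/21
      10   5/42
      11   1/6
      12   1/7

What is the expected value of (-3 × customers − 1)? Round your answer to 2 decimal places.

E[-3x-1] = (2/21)·(-4) + (1/7)·(-19) + (1/7)·(-22) + (4/21)·(-25) + (5/42)·(-31) + (1/6)·(-34) + (1/7)·(-37)
     = -359/14 ≈ -25.64

-25.64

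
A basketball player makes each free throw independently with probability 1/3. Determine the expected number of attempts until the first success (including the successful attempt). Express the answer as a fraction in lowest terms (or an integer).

For a geometric distribution, E[trials] = 1/p = 1/(1/3) = 3.

3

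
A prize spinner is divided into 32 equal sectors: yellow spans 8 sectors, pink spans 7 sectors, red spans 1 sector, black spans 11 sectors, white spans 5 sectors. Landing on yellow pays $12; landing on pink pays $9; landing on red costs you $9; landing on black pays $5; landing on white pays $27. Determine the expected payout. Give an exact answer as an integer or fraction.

E[payout] = (8/32)·12 + (7/32)·9 + (1/32)·(-9) + (11/32)·5 + (5/32)·27 = 85/8

85/8 dollars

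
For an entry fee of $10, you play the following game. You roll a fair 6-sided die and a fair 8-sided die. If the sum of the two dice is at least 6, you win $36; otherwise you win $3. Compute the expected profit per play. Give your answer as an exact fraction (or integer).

153/8 dollars

E[payout] = (5/24)·3 + (19/24)·36 = 233/8
Expected profit = 233/8 − 10 = 153/8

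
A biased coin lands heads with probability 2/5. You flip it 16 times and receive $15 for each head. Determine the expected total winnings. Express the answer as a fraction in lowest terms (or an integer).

$96

E[#heads] = 16·2/5 = 32/5 (linearity over flips).
E[winnings] = 15·32/5 = 96.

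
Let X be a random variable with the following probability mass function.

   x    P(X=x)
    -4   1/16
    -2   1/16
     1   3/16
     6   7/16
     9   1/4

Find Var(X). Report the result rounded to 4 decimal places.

15.4648

E[X] = (1/16)·(-4) + (1/16)·(-2) + (3/16)·1 + (7/16)·6 + (1/4)·9 = 75/16
E[X²] = (1/16)·16 + (1/16)·4 + (3/16)·1 + (7/16)·36 + (1/4)·81 = 599/16
Var(X) = 599/16 − (75/16)² = 3959/256 ≈ 15.4648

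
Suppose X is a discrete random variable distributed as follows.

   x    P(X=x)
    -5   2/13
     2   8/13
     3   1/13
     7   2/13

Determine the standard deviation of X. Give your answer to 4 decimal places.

E[X] = 23/13, E[X²] = 189/13
Var(X) = E[X²] − (E[X])² = 189/13 − 529/169 = 1928/169
SD(X) = √(1928/169) ≈ 3.3776

3.3776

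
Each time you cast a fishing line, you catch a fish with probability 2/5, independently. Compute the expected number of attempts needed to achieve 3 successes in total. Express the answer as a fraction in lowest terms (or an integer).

By linearity (sum of 3 independent geometric waits), E[trials] = 3/p = 3/(2/5) = 15/2.

15/2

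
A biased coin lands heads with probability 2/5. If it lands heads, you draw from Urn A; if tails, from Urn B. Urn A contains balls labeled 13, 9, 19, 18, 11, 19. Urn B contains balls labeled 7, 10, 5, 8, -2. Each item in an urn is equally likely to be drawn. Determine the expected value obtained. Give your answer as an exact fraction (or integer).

E[X | Urn A] = (13 + 9 + 19 + 18 + 11 + 19)/6 = 89/6
E[X | Urn B] = (7 + 10 + 5 + 8 − 2)/5 = 28/5
E[X] = (2/5)·89/6 + (3/5)·28/5 = 697/75

697/75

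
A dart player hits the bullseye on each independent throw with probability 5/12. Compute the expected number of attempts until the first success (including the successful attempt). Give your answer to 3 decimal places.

For a geometric distribution, E[trials] = 1/p = 1/(5/12) = 12/5.
≈ 2.400

2.400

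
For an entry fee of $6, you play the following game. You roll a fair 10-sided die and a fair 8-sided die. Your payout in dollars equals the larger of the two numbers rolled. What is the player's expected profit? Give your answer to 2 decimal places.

Distribution of the larger of the two numbers rolled: 1 w.p. 1/80, 2 w.p. 3/80, 3 w.p. 1/16, 4 w.p. 7/80, 5 w.p. 9/80, 6 w.p. 11/80, …
E[payout] = (1/80)·1 + (3/80)·2 + (1/16)·3 + (7/80)·4 + (9/80)·5 + (11/80)·6 + (13/80)·7 + (3/16)·8 + (1/10)·9 + (1/10)·10 = 131/20
Expected profit = 131/20 − 6 = 11/20 ≈ $0.55

$0.55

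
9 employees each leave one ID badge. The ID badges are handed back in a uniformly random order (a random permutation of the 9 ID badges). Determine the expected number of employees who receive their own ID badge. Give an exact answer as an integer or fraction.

1

Let Xᵢ = 1 if person i gets their own ID badge. For each i, P(Xᵢ=1) = 1/9.
By linearity of expectation, E[X₁+…+X_9] = 9·(1/9) = 1.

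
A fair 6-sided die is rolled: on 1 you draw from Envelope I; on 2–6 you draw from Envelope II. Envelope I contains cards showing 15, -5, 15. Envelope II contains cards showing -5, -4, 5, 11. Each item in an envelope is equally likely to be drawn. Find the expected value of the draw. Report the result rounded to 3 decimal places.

E[X | Envelope I] = (15 − 5 + 15)/3 = 25/3
E[X | Envelope II] = (-5 − 4 + 5 + 11)/4 = 7/4
E[X] = (1/6)·25/3 + (5/6)·7/4 = 205/72 ≈ 2.847

2.847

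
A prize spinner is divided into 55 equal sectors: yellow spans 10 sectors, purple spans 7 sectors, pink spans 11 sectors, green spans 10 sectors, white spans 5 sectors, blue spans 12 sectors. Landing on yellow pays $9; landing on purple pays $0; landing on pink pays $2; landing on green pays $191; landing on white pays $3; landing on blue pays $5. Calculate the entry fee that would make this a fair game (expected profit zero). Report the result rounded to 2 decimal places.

$38.13

E[payout] = (10/55)·9 + (7/55)·0 + (11/55)·2 + (10/55)·191 + (5/55)·3 + (12/55)·5 = 2097/55
Fair fee = E[payout] = 2097/55 ≈ $38.13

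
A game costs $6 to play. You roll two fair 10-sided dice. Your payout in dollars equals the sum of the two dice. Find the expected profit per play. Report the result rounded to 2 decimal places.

$5.00

Distribution of the sum of the two dice: 2 w.p. 1/100, 3 w.p. 1/50, 4 w.p. 3/100, 5 w.p. 1/25, 6 w.p. 1/20, 7 w.p. 3/50, …
E[payout] = (1/100)·2 + (1/50)·3 + (3/100)·4 + (1/25)·5 + (1/20)·6 + (3/50)·7 + (7/100)·8 + (2/25)·9 + (9/100)·10 + (1/10)·11 + (9/100)·12 + (2/25)·13 + (7/100)·14 + (3/50)·15 + (1/20)·16 + (1/25)·17 + (3/100)·18 + (1/50)·19 + (1/100)·20 = 11
Expected profit = 11 − 6 = 5 ≈ $5.00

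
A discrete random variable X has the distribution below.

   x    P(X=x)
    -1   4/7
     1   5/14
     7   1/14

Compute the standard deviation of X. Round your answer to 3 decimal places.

E[X] = 2/7, E[X²] = 31/7
Var(X) = E[X²] − (E[X])² = 31/7 − 4/49 = 213/49
SD(X) = √(213/49) ≈ 2.085

2.085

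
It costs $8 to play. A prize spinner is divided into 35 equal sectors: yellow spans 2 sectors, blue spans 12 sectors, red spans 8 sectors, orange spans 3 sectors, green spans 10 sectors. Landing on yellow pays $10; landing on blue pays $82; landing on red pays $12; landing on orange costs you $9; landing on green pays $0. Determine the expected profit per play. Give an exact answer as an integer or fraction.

793/35 dollars

E[payout] = (2/35)·10 + (12/35)·82 + (8/35)·12 + (3/35)·(-9) + (10/35)·0 = 1073/35
Expected profit = 1073/35 − 8 = 793/35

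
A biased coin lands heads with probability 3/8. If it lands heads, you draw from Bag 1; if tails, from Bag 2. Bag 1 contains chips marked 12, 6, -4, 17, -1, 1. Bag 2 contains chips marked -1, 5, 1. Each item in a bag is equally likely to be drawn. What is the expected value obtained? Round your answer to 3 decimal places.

E[X | Bag 1] = (12 + 6 − 4 + 17 − 1 + 1)/6 = 31/6
E[X | Bag 2] = (-1 + 5 + 1)/3 = 5/3
E[X] = (3/8)·31/6 + (5/8)·5/3 = 143/48 ≈ 2.979

2.979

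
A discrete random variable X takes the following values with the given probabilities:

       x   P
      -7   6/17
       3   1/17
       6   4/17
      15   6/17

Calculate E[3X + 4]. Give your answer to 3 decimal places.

E[3x+4] = (6/17)·(-17) + (1/17)·13 + (4/17)·22 + (6/17)·49
     = 293/17 ≈ 17.235

17.235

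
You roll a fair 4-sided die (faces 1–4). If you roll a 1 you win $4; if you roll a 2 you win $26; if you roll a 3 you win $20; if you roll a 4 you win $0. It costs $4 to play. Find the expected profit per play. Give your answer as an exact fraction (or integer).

E[payout] = (1/4)·0 + (1/4)·4 + (1/4)·20 + (1/4)·26 = 25/2
Expected profit = 25/2 − 4 = 17/2

17/2 dollars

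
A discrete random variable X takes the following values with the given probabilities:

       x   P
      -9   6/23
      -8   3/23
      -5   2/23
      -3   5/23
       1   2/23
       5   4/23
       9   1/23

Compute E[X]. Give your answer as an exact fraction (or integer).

-72/23

E[X] = (6/23)·(-9) + (3/23)·(-8) + (2/23)·(-5) + (5/23)·(-3) + (2/23)·1 + (4/23)·5 + (1/23)·9
     = -72/23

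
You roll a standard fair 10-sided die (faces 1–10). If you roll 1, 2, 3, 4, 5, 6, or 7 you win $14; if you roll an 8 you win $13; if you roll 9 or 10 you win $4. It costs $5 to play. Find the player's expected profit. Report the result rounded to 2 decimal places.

E[payout] = (1/5)·4 + (1/10)·13 + (7/10)·14 = 119/10
Expected profit = 119/10 − 5 = 69/10 ≈ $6.90

$6.90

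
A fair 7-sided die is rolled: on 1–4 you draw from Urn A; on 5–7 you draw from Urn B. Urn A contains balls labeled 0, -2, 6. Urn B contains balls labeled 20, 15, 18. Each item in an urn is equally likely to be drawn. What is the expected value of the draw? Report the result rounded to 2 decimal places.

E[X | Urn A] = (0 − 2 + 6)/3 = 4/3
E[X | Urn B] = (20 + 15 + 18)/3 = 53/3
E[X] = (4/7)·4/3 + (3/7)·53/3 = 25/3 ≈ 8.33

8.33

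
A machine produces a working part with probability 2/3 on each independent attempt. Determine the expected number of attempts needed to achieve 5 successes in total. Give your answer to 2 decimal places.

7.50

By linearity (sum of 5 independent geometric waits), E[trials] = 5/p = 5/(2/3) = 15/2.
≈ 7.50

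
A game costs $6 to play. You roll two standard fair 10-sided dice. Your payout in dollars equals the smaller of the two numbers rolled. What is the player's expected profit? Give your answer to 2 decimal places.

Distribution of the smaller of the two numbers rolled: 1 w.p. 19/100, 2 w.p. 17/100, 3 w.p. 3/20, 4 w.p. 13/100, 5 w.p. 11/100, 6 w.p. 9/100, …
E[payout] = (19/100)·1 + (17/100)·2 + (3/20)·3 + (13/100)·4 + (11/100)·5 + (9/100)·6 + (7/100)·7 + (1/20)·8 + (3/100)·9 + (1/100)·10 = 77/20
Expected profit = 77/20 − 6 = -43/20 ≈ -$2.15

-$2.15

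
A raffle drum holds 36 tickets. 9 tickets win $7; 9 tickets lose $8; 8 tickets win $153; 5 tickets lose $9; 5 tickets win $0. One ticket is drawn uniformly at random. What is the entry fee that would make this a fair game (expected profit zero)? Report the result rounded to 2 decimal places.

$32.50

E[payout] = (9/36)·7 + (9/36)·(-8) + (8/36)·153 + (5/36)·(-9) + (5/36)·0 = 65/2
Fair fee = E[payout] = 65/2 ≈ $32.50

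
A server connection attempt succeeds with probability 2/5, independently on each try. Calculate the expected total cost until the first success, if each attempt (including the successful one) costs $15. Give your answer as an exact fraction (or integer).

E[#attempts] = 1/p = 5/2; E[cost] = 15·5/2 = 75/2.

75/2 dollars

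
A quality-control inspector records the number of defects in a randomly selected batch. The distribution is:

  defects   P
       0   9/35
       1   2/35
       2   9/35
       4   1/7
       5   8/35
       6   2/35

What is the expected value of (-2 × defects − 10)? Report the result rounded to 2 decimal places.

E[-2x-10] = (9/35)·(-10) + (2/35)·(-12) + (9/35)·(-14) + (1/7)·(-18) + (8/35)·(-20) + (2/35)·(-22)
     = -534/35 ≈ -15.26

-15.26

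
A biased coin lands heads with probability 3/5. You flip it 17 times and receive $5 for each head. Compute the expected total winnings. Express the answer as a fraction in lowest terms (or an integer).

E[#heads] = 17·3/5 = 51/5 (linearity over flips).
E[winnings] = 5·51/5 = 51.

$51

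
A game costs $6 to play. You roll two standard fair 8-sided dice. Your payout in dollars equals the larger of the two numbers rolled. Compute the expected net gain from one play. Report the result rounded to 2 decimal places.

-$0.19

Distribution of the larger of the two numbers rolled: 1 w.p. 1/64, 2 w.p. 3/64, 3 w.p. 5/64, 4 w.p. 7/64, 5 w.p. 9/64, 6 w.p. 11/64, …
E[payout] = (1/64)·1 + (3/64)·2 + (5/64)·3 + (7/64)·4 + (9/64)·5 + (11/64)·6 + (13/64)·7 + (15/64)·8 = 93/16
Expected profit = 93/16 − 6 = -3/16 ≈ -$0.19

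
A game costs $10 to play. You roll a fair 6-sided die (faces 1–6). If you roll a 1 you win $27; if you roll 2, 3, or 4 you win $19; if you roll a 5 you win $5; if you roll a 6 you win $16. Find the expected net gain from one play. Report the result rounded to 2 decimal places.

E[payout] = (1/6)·5 + (1/6)·16 + (1/2)·19 + (1/6)·27 = 35/2
Expected profit = 35/2 − 10 = 15/2 ≈ $7.50

$7.50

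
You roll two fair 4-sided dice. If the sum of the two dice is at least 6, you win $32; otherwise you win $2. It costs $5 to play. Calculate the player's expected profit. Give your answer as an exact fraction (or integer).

E[payout] = (5/8)·2 + (3/8)·32 = 53/4
Expected profit = 53/4 − 5 = 33/4

33/4 dollars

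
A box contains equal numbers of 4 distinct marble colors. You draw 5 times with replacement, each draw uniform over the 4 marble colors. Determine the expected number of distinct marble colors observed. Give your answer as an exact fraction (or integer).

Let Xⱼ=1 if type j appears at least once. P(Xⱼ=1) = 1 − ((4−1)/4)^5 = 781/1024.
E[#distinct] = 4·781/1024 = 781/256.

781/256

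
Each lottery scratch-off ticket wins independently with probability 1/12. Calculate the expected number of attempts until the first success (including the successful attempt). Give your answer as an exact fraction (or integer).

For a geometric distribution, E[trials] = 1/p = 1/(1/12) = 12.

12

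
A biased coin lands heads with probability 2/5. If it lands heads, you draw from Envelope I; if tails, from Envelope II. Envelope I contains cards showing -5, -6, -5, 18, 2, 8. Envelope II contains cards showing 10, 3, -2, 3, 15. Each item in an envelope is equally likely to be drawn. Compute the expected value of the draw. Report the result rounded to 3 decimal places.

4.280

E[X | Envelope I] = (-5 − 6 − 5 + 18 + 2 + 8)/6 = 2
E[X | Envelope II] = (10 + 3 − 2 + 3 + 15)/5 = 29/5
E[X] = (2/5)·2 + (3/5)·29/5 = 107/25 ≈ 4.280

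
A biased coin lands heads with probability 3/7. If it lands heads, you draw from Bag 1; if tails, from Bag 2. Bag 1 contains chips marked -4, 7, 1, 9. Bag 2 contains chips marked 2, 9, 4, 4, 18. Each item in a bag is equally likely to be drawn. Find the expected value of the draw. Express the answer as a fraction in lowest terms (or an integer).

787/140

E[X | Bag 1] = (-4 + 7 + 1 + 9)/4 = 13/4
E[X | Bag 2] = (2 + 9 + 4 + 4 + 18)/5 = 37/5
E[X] = (3/7)·13/4 + (4/7)·37/5 = 787/140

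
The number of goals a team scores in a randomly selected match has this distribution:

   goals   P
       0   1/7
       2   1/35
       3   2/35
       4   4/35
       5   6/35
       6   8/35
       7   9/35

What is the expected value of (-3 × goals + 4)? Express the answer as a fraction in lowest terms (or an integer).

E[-3x+4] = (1/7)·4 + (1/35)·(-2) + (2/35)·(-5) + (4/35)·(-8) + (6/35)·(-11) + (8/35)·(-14) + (9/35)·(-17)
     = -71/7

-71/7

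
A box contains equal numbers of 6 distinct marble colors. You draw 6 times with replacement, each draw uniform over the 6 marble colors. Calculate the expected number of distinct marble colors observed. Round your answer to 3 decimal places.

Let Xⱼ=1 if type j appears at least once. P(Xⱼ=1) = 1 − ((6−1)/6)^6 = 31031/46656.
E[#distinct] = 6·31031/46656 = 31031/7776.
≈ 3.991

3.991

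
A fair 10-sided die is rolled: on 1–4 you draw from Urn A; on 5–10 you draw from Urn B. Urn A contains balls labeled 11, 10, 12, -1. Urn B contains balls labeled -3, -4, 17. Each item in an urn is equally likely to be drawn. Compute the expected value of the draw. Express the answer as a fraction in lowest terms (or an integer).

E[X | Urn A] = (11 + 10 + 12 − 1)/4 = 8
E[X | Urn B] = (-3 − 4 + 17)/3 = 10/3
E[X] = (2/5)·8 + (3/5)·10/3 = 26/5

26/5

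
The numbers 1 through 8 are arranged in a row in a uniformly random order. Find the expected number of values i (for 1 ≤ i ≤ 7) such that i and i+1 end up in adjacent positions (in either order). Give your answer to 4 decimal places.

1.7500

For each i ∈ {1,…,7}, let Xᵢ = 1 if i and i+1 are adjacent. P(Xᵢ=1) = 2·(8−1)!/8! = 2/8.
By linearity, E[ΣXᵢ] = (7)·(2/8) = 7/4.
≈ 1.7500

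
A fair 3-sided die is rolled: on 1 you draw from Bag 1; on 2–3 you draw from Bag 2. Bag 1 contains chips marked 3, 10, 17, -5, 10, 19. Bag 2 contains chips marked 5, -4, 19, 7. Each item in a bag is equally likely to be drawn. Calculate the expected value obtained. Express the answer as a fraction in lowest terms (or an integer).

E[X | Bag 1] = (3 + 10 + 17 − 5 + 10 + 19)/6 = 9
E[X | Bag 2] = (5 − 4 + 19 + 7)/4 = 27/4
E[X] = (1/3)·9 + (2/3)·27/4 = 15/2

15/2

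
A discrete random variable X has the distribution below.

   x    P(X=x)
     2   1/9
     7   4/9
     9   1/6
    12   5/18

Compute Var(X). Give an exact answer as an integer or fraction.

E[X] = (1/9)·2 + (4/9)·7 + (1/6)·9 + (5/18)·12 = 49/6
E[X²] = (1/9)·4 + (4/9)·49 + (1/6)·81 + (5/18)·144 = 1363/18
Var(X) = 1363/18 − (49/6)² = 325/36

325/36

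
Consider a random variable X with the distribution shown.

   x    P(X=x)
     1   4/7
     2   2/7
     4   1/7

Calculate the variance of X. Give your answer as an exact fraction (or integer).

E[X] = (4/7)·1 + (2/7)·2 + (1/7)·4 = 12/7
E[X²] = (4/7)·1 + (2/7)·4 + (1/7)·16 = 4
Var(X) = 4 − (12/7)² = 52/49

52/49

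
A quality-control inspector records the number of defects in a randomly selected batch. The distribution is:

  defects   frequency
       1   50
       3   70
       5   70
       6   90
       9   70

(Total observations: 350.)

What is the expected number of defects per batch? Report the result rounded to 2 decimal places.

Total = 350, so P(defects=1) = 50/350, etc.
E[X] = (1/7)·1 + (1/5)·3 + (1/5)·5 + (9/35)·6 + (1/5)·9
     = 178/35 ≈ 5.09

5.09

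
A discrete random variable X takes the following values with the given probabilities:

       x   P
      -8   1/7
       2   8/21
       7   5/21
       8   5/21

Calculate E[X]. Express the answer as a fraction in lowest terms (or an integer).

67/21

E[X] = (1/7)·(-8) + (8/21)·2 + (5/21)·7 + (5/21)·8
     = 67/21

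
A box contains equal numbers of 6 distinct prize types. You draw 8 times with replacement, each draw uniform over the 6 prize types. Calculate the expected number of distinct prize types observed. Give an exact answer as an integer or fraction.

1288991/279936

Let Xⱼ=1 if type j appears at least once. P(Xⱼ=1) = 1 − ((6−1)/6)^8 = 1288991/1679616.
E[#distinct] = 6·1288991/1679616 = 1288991/279936.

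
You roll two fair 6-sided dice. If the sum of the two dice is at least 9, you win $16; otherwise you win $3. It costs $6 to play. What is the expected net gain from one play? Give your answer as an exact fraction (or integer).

E[payout] = (13/18)·3 + (5/18)·16 = 119/18
Expected profit = 119/18 − 6 = 11/18

11/18 dollars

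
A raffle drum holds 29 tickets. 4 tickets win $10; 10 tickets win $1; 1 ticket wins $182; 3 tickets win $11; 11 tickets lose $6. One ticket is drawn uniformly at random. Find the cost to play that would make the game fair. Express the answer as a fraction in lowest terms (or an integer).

199/29 dollars

E[payout] = (4/29)·10 + (10/29)·1 + (1/29)·182 + (3/29)·11 + (11/29)·(-6) = 199/29
Fair fee = E[payout] = 199/29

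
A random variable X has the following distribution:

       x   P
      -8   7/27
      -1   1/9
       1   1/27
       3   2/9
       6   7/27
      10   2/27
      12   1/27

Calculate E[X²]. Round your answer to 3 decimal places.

40.815

E[X²] = (7/27)·64 + (1/9)·1 + (1/27)·1 + (2/9)·9 + (7/27)·36 + (2/27)·100 + (1/27)·144
     = 1102/27 ≈ 40.815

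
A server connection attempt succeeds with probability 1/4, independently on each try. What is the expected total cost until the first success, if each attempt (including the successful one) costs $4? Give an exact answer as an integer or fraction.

E[#attempts] = 1/p = 4; E[cost] = 4·4 = 16.

$16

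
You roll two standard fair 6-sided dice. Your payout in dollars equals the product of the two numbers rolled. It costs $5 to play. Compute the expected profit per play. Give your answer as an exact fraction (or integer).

Distribution of the product of the two numbers rolled: 1 w.p. 1/36, 2 w.p. 1/18, 3 w.p. 1/18, 4 w.p. 1/12, 5 w.p. 1/18, 6 w.p. 1/9, …
E[payout] = (1/36)·1 + (1/18)·2 + (1/18)·3 + (1/12)·4 + (1/18)·5 + (1/9)·6 + (1/18)·8 + (1/36)·9 + (1/18)·10 + (1/9)·12 + (1/18)·15 + (1/36)·16 + (1/18)·18 + (1/18)·20 + (1/18)·24 + (1/36)·25 + (1/18)·30 + (1/36)·36 = 49/4
Expected profit = 49/4 − 5 = 29/4

29/4 dollars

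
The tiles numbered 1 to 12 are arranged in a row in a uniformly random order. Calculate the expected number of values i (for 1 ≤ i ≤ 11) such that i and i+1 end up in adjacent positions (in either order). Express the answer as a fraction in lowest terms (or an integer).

For each i ∈ {1,…,11}, let Xᵢ = 1 if i and i+1 are adjacent. P(Xᵢ=1) = 2·(12−1)!/12! = 2/12.
By linearity, E[ΣXᵢ] = (11)·(2/12) = 11/6.

11/6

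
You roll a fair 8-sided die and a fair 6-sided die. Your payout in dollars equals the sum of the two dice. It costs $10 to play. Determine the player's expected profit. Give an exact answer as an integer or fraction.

Distribution of the sum of the two dice: 2 w.p. 1/48, 3 w.p. 1/24, 4 w.p. 1/16, 5 w.p. 1/12, 6 w.p. 5/48, 7 w.p. 1/8, …
E[payout] = (1/48)·2 + (1/24)·3 + (1/16)·4 + (1/12)·5 + (5/48)·6 + (1/8)·7 + (1/8)·8 + (1/8)·9 + (5/48)·10 + (1/12)·11 + (1/16)·12 + (1/24)·13 + (1/48)·14 = 8
Expected profit = 8 − 10 = -2

-$2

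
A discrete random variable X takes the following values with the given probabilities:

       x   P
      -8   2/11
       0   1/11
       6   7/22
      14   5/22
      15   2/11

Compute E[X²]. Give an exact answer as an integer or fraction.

1194/11

E[X²] = (2/11)·64 + (1/11)·0 + (7/22)·36 + (5/22)·196 + (2/11)·225
     = 1194/11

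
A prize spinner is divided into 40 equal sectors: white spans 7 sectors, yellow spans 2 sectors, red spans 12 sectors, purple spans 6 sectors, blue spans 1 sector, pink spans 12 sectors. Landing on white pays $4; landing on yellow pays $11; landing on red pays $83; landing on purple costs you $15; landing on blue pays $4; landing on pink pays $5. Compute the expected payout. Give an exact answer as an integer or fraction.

51/2 dollars

E[payout] = (7/40)·4 + (2/40)·11 + (12/40)·83 + (6/40)·(-15) + (1/40)·4 + (12/40)·5 = 51/2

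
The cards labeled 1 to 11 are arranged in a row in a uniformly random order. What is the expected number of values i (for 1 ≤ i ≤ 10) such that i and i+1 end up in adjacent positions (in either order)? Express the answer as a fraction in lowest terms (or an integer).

For each i ∈ {1,…,10}, let Xᵢ = 1 if i and i+1 are adjacent. P(Xᵢ=1) = 2·(11−1)!/11! = 2/11.
By linearity, E[ΣXᵢ] = (10)·(2/11) = 20/11.

20/11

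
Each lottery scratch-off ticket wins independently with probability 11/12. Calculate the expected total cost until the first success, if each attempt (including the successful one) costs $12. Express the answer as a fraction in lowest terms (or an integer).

E[#attempts] = 1/p = 12/11; E[cost] = 12·12/11 = 144/11.

144/11 dollars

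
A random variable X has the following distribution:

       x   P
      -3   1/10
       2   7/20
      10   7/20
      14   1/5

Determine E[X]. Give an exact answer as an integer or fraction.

E[X] = (1/10)·(-3) + (7/20)·2 + (7/20)·10 + (1/5)·14
     = 67/10

67/10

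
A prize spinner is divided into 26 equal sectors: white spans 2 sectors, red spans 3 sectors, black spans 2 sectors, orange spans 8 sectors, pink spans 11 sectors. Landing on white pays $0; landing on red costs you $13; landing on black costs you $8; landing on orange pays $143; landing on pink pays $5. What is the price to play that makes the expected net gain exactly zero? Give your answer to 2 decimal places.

$44.00

E[payout] = (2/26)·0 + (3/26)·(-13) + (2/26)·(-8) + (8/26)·143 + (11/26)·5 = 44
Fair fee = E[payout] = 44 ≈ $44.00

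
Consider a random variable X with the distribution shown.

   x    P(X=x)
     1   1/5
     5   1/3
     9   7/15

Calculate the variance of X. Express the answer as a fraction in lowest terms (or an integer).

2144/225

E[X] = (1/5)·1 + (1/3)·5 + (7/15)·9 = 91/15
E[X²] = (1/5)·1 + (1/3)·25 + (7/15)·81 = 139/3
Var(X) = 139/3 − (91/15)² = 2144/225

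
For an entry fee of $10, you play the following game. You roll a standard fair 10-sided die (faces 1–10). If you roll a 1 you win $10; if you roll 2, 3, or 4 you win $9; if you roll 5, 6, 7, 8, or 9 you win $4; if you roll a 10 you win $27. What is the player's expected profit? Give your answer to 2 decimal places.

-$1.60

E[payout] = (1/2)·4 + (3/10)·9 + (1/10)·10 + (1/10)·27 = 42/5
Expected profit = 42/5 − 10 = -8/5 ≈ -$1.60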